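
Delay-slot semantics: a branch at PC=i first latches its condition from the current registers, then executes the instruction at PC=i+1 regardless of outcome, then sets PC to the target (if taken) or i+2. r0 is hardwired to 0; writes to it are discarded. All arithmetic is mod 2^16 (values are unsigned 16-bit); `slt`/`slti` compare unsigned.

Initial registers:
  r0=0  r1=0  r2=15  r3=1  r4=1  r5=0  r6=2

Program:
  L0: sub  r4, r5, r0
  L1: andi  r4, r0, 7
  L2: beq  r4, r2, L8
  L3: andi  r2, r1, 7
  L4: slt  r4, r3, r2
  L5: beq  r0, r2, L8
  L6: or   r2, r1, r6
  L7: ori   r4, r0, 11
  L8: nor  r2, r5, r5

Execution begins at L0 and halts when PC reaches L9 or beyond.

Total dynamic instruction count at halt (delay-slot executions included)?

8

  step pc=0: sub  r4, r5, r0  regs=(0,0,15,1,0,0,2)
  step pc=1: andi  r4, r0, 7  regs=(0,0,15,1,0,0,2)
  step pc=2: beq  r4, r2, L8  cond=F  regs=(0,0,15,1,0,0,2)
  step pc=3: andi  r2, r1, 7  regs=(0,0,0,1,0,0,2)
  step pc=4: slt  r4, r3, r2  regs=(0,0,0,1,0,0,2)
  step pc=5: beq  r0, r2, L8  cond=T  regs=(0,0,0,1,0,0,2)
  step pc=6: or   r2, r1, r6  regs=(0,0,2,1,0,0,2)
  step pc=8: nor  r2, r5, r5  regs=(0,0,65535,1,0,0,2)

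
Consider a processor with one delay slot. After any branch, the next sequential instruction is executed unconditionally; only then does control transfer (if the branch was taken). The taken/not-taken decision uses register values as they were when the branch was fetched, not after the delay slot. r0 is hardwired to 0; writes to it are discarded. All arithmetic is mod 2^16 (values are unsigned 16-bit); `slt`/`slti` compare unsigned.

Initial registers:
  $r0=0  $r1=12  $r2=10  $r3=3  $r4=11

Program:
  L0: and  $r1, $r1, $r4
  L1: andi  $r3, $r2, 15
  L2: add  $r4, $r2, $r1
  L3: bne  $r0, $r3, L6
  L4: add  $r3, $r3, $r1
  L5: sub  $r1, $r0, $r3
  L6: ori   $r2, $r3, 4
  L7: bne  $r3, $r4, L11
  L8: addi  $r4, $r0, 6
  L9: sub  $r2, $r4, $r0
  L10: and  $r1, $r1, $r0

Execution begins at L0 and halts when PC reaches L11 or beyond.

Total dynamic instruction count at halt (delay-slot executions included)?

10

  step pc=0: and  $r1, $r1, $r4  regs=(0,8,10,3,11)
  step pc=1: andi  $r3, $r2, 15  regs=(0,8,10,10,11)
  step pc=2: add  $r4, $r2, $r1  regs=(0,8,10,10,18)
  step pc=3: bne  $r0, $r3, L6  cond=T  regs=(0,8,10,10,18)
  step pc=4: add  $r3, $r3, $r1  regs=(0,8,10,18,18)
  step pc=6: ori   $r2, $r3, 4  regs=(0,8,22,18,18)
  step pc=7: bne  $r3, $r4, L11  cond=F  regs=(0,8,22,18,18)
  step pc=8: addi  $r4, $r0, 6  regs=(0,8,22,18,6)
  step pc=9: sub  $r2, $r4, $r0  regs=(0,8,6,18,6)
  step pc=10: and  $r1, $r1, $r0  regs=(0,0,6,18,6)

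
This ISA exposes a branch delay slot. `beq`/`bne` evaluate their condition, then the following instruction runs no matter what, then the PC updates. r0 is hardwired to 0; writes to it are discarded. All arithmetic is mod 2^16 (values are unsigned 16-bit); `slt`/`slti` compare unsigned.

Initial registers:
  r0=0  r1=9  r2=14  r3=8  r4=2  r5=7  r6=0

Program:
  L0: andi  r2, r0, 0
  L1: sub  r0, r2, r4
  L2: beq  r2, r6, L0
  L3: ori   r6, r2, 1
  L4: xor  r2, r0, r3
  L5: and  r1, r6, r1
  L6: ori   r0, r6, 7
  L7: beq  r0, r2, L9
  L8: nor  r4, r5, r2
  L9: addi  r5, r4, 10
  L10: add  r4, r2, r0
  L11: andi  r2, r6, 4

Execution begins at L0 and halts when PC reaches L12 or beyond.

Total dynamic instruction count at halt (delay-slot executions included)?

16

PC=0  andi  r2, r0, 0        | r0=0 r1=9 r2=0 r3=8 r4=2 r5=7 r6=0
PC=1  sub  r0, r2, r4        | r0=0 r1=9 r2=0 r3=8 r4=2 r5=7 r6=0
PC=2  beq  r2, r6, L0        | r0=0 r1=9 r2=0 r3=8 r4=2 r5=7 r6=0  [TAKEN]
PC=3  ori   r6, r2, 1        | r0=0 r1=9 r2=0 r3=8 r4=2 r5=7 r6=1
PC=0  andi  r2, r0, 0        | r0=0 r1=9 r2=0 r3=8 r4=2 r5=7 r6=1
PC=1  sub  r0, r2, r4        | r0=0 r1=9 r2=0 r3=8 r4=2 r5=7 r6=1
PC=2  beq  r2, r6, L0        | r0=0 r1=9 r2=0 r3=8 r4=2 r5=7 r6=1  [not taken]
PC=3  ori   r6, r2, 1        | r0=0 r1=9 r2=0 r3=8 r4=2 r5=7 r6=1
PC=4  xor  r2, r0, r3        | r0=0 r1=9 r2=8 r3=8 r4=2 r5=7 r6=1
PC=5  and  r1, r6, r1        | r0=0 r1=1 r2=8 r3=8 r4=2 r5=7 r6=1
PC=6  ori   r0, r6, 7        | r0=0 r1=1 r2=8 r3=8 r4=2 r5=7 r6=1
PC=7  beq  r0, r2, L9        | r0=0 r1=1 r2=8 r3=8 r4=2 r5=7 r6=1  [not taken]
PC=8  nor  r4, r5, r2        | r0=0 r1=1 r2=8 r3=8 r4=65520 r5=7 r6=1
PC=9  addi  r5, r4, 10       | r0=0 r1=1 r2=8 r3=8 r4=65520 r5=65530 r6=1
PC=10 add  r4, r2, r0        | r0=0 r1=1 r2=8 r3=8 r4=8 r5=65530 r6=1
PC=11 andi  r2, r6, 4        | r0=0 r1=1 r2=0 r3=8 r4=8 r5=65530 r6=1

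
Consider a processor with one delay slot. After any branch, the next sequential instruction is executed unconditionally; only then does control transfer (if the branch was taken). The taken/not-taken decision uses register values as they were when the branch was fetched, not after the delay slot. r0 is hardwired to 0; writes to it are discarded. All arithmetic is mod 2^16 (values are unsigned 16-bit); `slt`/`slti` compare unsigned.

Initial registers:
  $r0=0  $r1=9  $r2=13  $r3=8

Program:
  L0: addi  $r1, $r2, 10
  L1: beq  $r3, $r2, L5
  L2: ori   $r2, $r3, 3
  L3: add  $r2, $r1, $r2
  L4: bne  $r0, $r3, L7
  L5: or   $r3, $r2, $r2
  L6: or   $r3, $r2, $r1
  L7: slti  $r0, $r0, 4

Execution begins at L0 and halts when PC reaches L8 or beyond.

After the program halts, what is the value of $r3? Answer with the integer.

34

PC=0  addi  $r1, $r2, 10     | $r0=0 $r1=23 $r2=13 $r3=8
PC=1  beq  $r3, $r2, L5      | $r0=0 $r1=23 $r2=13 $r3=8  [not taken]
PC=2  ori   $r2, $r3, 3      | $r0=0 $r1=23 $r2=11 $r3=8
PC=3  add  $r2, $r1, $r2     | $r0=0 $r1=23 $r2=34 $r3=8
PC=4  bne  $r0, $r3, L7      | $r0=0 $r1=23 $r2=34 $r3=8  [TAKEN]
PC=5  or   $r3, $r2, $r2     | $r0=0 $r1=23 $r2=34 $r3=34
PC=7  slti  $r0, $r0, 4      | $r0=0 $r1=23 $r2=34 $r3=34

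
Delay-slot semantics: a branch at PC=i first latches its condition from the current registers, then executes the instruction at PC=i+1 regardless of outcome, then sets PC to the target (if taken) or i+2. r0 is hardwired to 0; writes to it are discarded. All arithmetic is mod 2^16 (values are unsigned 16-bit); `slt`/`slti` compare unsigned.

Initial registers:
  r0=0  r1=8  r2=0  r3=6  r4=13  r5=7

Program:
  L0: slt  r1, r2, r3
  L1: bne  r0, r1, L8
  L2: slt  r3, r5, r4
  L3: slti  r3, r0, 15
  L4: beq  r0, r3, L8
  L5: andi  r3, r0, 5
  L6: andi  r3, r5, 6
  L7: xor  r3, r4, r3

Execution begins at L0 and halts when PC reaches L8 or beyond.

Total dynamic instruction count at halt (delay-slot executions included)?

#0 slt  r1, r2, r3 ; 0/1/0/6/13/7
#1 bne  r0, r1, L8 ; 0/1/0/6/13/7 ; →target
#2 slt  r3, r5, r4 ; 0/1/0/1/13/7

3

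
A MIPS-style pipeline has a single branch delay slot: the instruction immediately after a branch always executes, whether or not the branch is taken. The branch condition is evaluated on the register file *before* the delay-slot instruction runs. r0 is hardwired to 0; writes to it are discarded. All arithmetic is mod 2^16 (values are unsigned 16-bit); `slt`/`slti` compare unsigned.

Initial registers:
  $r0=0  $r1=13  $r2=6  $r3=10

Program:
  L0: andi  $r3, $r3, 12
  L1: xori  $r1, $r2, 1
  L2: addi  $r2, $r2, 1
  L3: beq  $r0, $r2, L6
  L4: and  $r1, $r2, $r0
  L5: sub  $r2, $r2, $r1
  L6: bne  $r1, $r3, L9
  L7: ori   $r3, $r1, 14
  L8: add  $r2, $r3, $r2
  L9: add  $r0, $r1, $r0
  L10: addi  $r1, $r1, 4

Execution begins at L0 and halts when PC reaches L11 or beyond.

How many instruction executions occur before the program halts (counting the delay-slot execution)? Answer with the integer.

10

  step pc=0: andi  $r3, $r3, 12  regs=(0,13,6,8)
  step pc=1: xori  $r1, $r2, 1  regs=(0,7,6,8)
  step pc=2: addi  $r2, $r2, 1  regs=(0,7,7,8)
  step pc=3: beq  $r0, $r2, L6  cond=F  regs=(0,7,7,8)
  step pc=4: and  $r1, $r2, $r0  regs=(0,0,7,8)
  step pc=5: sub  $r2, $r2, $r1  regs=(0,0,7,8)
  step pc=6: bne  $r1, $r3, L9  cond=T  regs=(0,0,7,8)
  step pc=7: ori   $r3, $r1, 14  regs=(0,0,7,14)
  step pc=9: add  $r0, $r1, $r0  regs=(0,0,7,14)
  step pc=10: addi  $r1, $r1, 4  regs=(0,4,7,14)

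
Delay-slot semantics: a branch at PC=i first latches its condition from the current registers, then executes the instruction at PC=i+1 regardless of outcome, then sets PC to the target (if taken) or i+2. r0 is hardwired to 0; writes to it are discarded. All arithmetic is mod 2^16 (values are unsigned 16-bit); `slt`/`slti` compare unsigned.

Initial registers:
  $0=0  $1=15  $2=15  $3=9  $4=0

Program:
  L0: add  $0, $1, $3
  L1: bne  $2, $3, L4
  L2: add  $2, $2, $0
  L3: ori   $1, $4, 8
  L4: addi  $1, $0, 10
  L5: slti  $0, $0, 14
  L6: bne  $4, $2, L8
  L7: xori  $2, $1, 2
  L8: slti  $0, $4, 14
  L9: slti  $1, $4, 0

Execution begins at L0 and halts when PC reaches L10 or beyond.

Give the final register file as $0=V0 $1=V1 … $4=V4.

  step pc=0: add  $0, $1, $3  regs=(0,15,15,9,0)
  step pc=1: bne  $2, $3, L4  cond=T  regs=(0,15,15,9,0)
  step pc=2: add  $2, $2, $0  regs=(0,15,15,9,0)
  step pc=4: addi  $1, $0, 10  regs=(0,10,15,9,0)
  step pc=5: slti  $0, $0, 14  regs=(0,10,15,9,0)
  step pc=6: bne  $4, $2, L8  cond=T  regs=(0,10,15,9,0)
  step pc=7: xori  $2, $1, 2  regs=(0,10,8,9,0)
  step pc=8: slti  $0, $4, 14  regs=(0,10,8,9,0)
  step pc=9: slti  $1, $4, 0  regs=(0,0,8,9,0)

$0=0 $1=0 $2=8 $3=9 $4=0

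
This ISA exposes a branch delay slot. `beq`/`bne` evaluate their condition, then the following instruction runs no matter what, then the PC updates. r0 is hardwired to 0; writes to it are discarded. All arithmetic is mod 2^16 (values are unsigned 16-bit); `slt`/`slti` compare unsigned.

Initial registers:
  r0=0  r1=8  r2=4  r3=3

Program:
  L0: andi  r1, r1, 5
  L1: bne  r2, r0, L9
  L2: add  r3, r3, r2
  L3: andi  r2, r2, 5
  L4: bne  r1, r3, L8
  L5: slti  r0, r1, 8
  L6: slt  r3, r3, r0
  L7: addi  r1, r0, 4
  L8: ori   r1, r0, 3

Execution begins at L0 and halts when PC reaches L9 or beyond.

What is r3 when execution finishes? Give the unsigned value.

7

PC=0  andi  r1, r1, 5        | r0=0 r1=0 r2=4 r3=3
PC=1  bne  r2, r0, L9        | r0=0 r1=0 r2=4 r3=3  [TAKEN]
PC=2  add  r3, r3, r2        | r0=0 r1=0 r2=4 r3=7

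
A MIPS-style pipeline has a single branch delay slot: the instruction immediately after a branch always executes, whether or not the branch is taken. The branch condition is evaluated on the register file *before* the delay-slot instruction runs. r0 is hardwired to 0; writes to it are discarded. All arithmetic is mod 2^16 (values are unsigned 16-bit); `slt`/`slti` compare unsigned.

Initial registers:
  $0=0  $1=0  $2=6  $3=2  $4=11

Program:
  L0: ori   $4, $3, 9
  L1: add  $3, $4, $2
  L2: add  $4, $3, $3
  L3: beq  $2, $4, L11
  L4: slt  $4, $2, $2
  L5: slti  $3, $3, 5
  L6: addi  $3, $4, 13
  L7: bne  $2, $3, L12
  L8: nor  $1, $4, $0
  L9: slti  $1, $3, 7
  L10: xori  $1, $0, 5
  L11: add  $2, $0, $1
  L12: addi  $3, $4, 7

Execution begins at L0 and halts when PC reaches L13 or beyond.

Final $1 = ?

65535

  step pc=0: ori   $4, $3, 9  regs=(0,0,6,2,11)
  step pc=1: add  $3, $4, $2  regs=(0,0,6,17,11)
  step pc=2: add  $4, $3, $3  regs=(0,0,6,17,34)
  step pc=3: beq  $2, $4, L11  cond=F  regs=(0,0,6,17,34)
  step pc=4: slt  $4, $2, $2  regs=(0,0,6,17,0)
  step pc=5: slti  $3, $3, 5  regs=(0,0,6,0,0)
  step pc=6: addi  $3, $4, 13  regs=(0,0,6,13,0)
  step pc=7: bne  $2, $3, L12  cond=T  regs=(0,0,6,13,0)
  step pc=8: nor  $1, $4, $0  regs=(0,65535,6,13,0)
  step pc=12: addi  $3, $4, 7  regs=(0,65535,6,7,0)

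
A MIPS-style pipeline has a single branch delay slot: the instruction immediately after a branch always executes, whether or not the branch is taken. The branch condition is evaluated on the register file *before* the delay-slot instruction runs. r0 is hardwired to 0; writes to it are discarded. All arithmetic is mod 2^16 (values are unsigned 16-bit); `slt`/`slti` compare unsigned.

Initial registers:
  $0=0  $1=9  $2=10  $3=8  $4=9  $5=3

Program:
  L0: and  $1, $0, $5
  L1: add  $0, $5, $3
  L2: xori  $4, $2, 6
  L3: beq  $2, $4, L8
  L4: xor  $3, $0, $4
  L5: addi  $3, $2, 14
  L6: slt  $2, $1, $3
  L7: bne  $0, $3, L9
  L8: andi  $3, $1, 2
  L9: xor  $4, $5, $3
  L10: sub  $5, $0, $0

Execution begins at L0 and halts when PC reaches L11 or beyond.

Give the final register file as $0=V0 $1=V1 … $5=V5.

  step pc=0: and  $1, $0, $5  regs=(0,0,10,8,9,3)
  step pc=1: add  $0, $5, $3  regs=(0,0,10,8,9,3)
  step pc=2: xori  $4, $2, 6  regs=(0,0,10,8,12,3)
  step pc=3: beq  $2, $4, L8  cond=F  regs=(0,0,10,8,12,3)
  step pc=4: xor  $3, $0, $4  regs=(0,0,10,12,12,3)
  step pc=5: addi  $3, $2, 14  regs=(0,0,10,24,12,3)
  step pc=6: slt  $2, $1, $3  regs=(0,0,1,24,12,3)
  step pc=7: bne  $0, $3, L9  cond=T  regs=(0,0,1,24,12,3)
  step pc=8: andi  $3, $1, 2  regs=(0,0,1,0,12,3)
  step pc=9: xor  $4, $5, $3  regs=(0,0,1,0,3,3)
  step pc=10: sub  $5, $0, $0  regs=(0,0,1,0,3,0)

$0=0 $1=0 $2=1 $3=0 $4=3 $5=0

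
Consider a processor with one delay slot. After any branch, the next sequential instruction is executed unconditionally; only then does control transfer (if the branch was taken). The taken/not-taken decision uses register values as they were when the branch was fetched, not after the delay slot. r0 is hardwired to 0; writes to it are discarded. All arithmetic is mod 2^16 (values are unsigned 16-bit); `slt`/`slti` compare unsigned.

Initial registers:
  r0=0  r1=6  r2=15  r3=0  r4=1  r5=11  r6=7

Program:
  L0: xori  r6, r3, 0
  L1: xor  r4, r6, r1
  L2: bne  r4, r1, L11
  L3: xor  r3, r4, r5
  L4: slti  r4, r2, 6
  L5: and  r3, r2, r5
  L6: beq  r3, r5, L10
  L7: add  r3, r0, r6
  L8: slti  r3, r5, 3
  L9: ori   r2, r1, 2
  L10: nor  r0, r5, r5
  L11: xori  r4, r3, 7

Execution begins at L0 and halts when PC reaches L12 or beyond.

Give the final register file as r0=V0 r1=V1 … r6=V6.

r0=0 r1=6 r2=15 r3=0 r4=7 r5=11 r6=0

#0 xori  r6, r3, 0 ; 0/6/15/0/1/11/0
#1 xor  r4, r6, r1 ; 0/6/15/0/6/11/0
#2 bne  r4, r1, L11 ; 0/6/15/0/6/11/0 ; →fallthru
#3 xor  r3, r4, r5 ; 0/6/15/13/6/11/0
#4 slti  r4, r2, 6 ; 0/6/15/13/0/11/0
#5 and  r3, r2, r5 ; 0/6/15/11/0/11/0
#6 beq  r3, r5, L10 ; 0/6/15/11/0/11/0 ; →target
#7 add  r3, r0, r6 ; 0/6/15/0/0/11/0
#10 nor  r0, r5, r5 ; 0/6/15/0/0/11/0
#11 xori  r4, r3, 7 ; 0/6/15/0/7/11/0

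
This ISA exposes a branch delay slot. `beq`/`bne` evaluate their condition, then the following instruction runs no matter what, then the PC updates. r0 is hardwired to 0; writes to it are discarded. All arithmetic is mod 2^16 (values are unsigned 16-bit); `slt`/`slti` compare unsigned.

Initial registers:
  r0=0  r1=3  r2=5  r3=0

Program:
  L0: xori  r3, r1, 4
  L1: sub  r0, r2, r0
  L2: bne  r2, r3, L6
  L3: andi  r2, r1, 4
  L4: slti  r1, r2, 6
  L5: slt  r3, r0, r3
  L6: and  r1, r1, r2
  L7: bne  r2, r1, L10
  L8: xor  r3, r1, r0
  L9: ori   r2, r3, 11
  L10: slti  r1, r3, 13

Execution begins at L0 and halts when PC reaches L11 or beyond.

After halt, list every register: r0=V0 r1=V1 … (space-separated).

PC=0  xori  r3, r1, 4        | r0=0 r1=3 r2=5 r3=7
PC=1  sub  r0, r2, r0        | r0=0 r1=3 r2=5 r3=7
PC=2  bne  r2, r3, L6        | r0=0 r1=3 r2=5 r3=7  [TAKEN]
PC=3  andi  r2, r1, 4        | r0=0 r1=3 r2=0 r3=7
PC=6  and  r1, r1, r2        | r0=0 r1=0 r2=0 r3=7
PC=7  bne  r2, r1, L10       | r0=0 r1=0 r2=0 r3=7  [not taken]
PC=8  xor  r3, r1, r0        | r0=0 r1=0 r2=0 r3=0
PC=9  ori   r2, r3, 11       | r0=0 r1=0 r2=11 r3=0
PC=10 slti  r1, r3, 13       | r0=0 r1=1 r2=11 r3=0

r0=0 r1=1 r2=11 r3=0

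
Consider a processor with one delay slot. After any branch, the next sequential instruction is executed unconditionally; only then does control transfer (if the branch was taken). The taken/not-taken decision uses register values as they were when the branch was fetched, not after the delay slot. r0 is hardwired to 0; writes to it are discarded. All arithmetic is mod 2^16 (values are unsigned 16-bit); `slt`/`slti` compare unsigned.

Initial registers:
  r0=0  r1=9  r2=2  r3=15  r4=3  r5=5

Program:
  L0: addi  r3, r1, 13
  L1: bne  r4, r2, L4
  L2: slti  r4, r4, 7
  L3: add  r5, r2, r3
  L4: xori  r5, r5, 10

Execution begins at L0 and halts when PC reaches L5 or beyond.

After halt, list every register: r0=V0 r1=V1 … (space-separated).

PC=0  addi  r3, r1, 13       | r0=0 r1=9 r2=2 r3=22 r4=3 r5=5
PC=1  bne  r4, r2, L4        | r0=0 r1=9 r2=2 r3=22 r4=3 r5=5  [TAKEN]
PC=2  slti  r4, r4, 7        | r0=0 r1=9 r2=2 r3=22 r4=1 r5=5
PC=4  xori  r5, r5, 10       | r0=0 r1=9 r2=2 r3=22 r4=1 r5=15

r0=0 r1=9 r2=2 r3=22 r4=1 r5=15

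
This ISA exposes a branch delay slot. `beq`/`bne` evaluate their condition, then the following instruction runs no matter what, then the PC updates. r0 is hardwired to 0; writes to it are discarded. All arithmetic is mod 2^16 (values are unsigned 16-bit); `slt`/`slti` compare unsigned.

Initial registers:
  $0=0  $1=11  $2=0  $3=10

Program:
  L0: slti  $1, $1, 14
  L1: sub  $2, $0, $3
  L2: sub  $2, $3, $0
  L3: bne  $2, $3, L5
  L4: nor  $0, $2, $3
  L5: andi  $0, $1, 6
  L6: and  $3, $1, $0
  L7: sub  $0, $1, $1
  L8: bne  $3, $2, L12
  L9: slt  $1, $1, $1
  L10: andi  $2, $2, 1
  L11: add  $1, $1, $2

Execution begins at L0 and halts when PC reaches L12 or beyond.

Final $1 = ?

[0] slti  $1, $1, 14  →  {$0:0, $1:1, $2:0, $3:10}
[1] sub  $2, $0, $3  →  {$0:0, $1:1, $2:65526, $3:10}
[2] sub  $2, $3, $0  →  {$0:0, $1:1, $2:10, $3:10}
[3] bne  $2, $3, L5  →  {$0:0, $1:1, $2:10, $3:10}  ⟨branch fallthrough⟩
[4] nor  $0, $2, $3  →  {$0:0, $1:1, $2:10, $3:10}
[5] andi  $0, $1, 6  →  {$0:0, $1:1, $2:10, $3:10}
[6] and  $3, $1, $0  →  {$0:0, $1:1, $2:10, $3:0}
[7] sub  $0, $1, $1  →  {$0:0, $1:1, $2:10, $3:0}
[8] bne  $3, $2, L12  →  {$0:0, $1:1, $2:10, $3:0}  ⟨branch taken⟩
[9] slt  $1, $1, $1  →  {$0:0, $1:0, $2:10, $3:0}

0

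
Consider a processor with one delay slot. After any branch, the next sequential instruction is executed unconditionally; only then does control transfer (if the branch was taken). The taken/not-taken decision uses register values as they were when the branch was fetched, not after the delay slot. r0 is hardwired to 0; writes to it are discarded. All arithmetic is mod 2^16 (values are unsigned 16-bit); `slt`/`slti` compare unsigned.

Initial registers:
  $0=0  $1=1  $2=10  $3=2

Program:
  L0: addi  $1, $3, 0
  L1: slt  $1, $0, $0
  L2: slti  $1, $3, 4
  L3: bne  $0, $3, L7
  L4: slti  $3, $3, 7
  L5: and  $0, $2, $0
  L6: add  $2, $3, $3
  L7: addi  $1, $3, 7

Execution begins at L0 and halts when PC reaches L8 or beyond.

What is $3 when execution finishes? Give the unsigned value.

PC=0  addi  $1, $3, 0        | $0=0 $1=2 $2=10 $3=2
PC=1  slt  $1, $0, $0        | $0=0 $1=0 $2=10 $3=2
PC=2  slti  $1, $3, 4        | $0=0 $1=1 $2=10 $3=2
PC=3  bne  $0, $3, L7        | $0=0 $1=1 $2=10 $3=2  [TAKEN]
PC=4  slti  $3, $3, 7        | $0=0 $1=1 $2=10 $3=1
PC=7  addi  $1, $3, 7        | $0=0 $1=8 $2=10 $3=1

1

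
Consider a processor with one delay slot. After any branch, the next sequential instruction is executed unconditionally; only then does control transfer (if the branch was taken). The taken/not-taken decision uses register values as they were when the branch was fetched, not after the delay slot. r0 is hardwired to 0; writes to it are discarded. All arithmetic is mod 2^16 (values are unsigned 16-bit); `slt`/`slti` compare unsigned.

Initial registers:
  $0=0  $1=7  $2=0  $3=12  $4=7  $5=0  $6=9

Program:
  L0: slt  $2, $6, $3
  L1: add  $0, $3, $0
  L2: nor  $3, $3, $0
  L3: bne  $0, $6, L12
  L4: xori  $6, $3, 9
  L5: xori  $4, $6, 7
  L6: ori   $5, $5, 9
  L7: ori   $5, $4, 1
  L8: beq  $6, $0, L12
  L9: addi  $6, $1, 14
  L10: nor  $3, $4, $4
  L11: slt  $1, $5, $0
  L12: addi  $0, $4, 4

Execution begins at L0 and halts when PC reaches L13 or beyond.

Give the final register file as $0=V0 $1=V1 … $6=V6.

$0=0 $1=7 $2=1 $3=65523 $4=7 $5=0 $6=65530

#0 slt  $2, $6, $3 ; 0/7/1/12/7/0/9
#1 add  $0, $3, $0 ; 0/7/1/12/7/0/9
#2 nor  $3, $3, $0 ; 0/7/1/65523/7/0/9
#3 bne  $0, $6, L12 ; 0/7/1/65523/7/0/9 ; →target
#4 xori  $6, $3, 9 ; 0/7/1/65523/7/0/65530
#12 addi  $0, $4, 4 ; 0/7/1/65523/7/0/65530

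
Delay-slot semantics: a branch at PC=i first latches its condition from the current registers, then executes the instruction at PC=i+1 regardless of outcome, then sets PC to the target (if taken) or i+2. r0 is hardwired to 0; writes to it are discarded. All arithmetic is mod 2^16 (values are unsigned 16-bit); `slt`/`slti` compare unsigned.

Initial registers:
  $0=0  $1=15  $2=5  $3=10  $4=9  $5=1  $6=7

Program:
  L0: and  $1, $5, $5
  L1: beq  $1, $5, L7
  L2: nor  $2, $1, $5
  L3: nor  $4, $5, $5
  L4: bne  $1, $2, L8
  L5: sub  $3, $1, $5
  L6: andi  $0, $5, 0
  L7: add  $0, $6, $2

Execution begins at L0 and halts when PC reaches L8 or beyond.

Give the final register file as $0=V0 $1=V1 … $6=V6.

  step pc=0: and  $1, $5, $5  regs=(0,1,5,10,9,1,7)
  step pc=1: beq  $1, $5, L7  cond=T  regs=(0,1,5,10,9,1,7)
  step pc=2: nor  $2, $1, $5  regs=(0,1,65534,10,9,1,7)
  step pc=7: add  $0, $6, $2  regs=(0,1,65534,10,9,1,7)

$0=0 $1=1 $2=65534 $3=10 $4=9 $5=1 $6=7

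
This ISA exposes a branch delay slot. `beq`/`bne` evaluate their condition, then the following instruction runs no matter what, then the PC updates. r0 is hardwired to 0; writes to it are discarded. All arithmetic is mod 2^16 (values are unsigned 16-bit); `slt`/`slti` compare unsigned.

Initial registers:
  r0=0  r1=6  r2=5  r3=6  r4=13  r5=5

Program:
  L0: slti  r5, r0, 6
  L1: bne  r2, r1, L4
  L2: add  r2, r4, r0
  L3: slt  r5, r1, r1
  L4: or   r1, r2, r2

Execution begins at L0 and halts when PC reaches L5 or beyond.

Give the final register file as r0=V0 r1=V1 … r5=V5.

  step pc=0: slti  r5, r0, 6  regs=(0,6,5,6,13,1)
  step pc=1: bne  r2, r1, L4  cond=T  regs=(0,6,5,6,13,1)
  step pc=2: add  r2, r4, r0  regs=(0,6,13,6,13,1)
  step pc=4: or   r1, r2, r2  regs=(0,13,13,6,13,1)

r0=0 r1=13 r2=13 r3=6 r4=13 r5=1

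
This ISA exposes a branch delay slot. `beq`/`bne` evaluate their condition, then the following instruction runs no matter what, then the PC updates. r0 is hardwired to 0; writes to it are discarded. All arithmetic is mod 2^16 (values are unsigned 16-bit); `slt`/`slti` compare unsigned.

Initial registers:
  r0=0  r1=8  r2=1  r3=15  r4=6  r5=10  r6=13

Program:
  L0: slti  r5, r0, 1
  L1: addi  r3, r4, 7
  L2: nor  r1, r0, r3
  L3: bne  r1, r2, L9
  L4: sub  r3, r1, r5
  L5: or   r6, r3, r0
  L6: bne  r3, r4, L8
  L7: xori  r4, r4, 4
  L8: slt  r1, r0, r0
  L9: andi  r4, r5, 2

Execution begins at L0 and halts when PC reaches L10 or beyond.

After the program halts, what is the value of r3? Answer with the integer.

PC=0  slti  r5, r0, 1        | r0=0 r1=8 r2=1 r3=15 r4=6 r5=1 r6=13
PC=1  addi  r3, r4, 7        | r0=0 r1=8 r2=1 r3=13 r4=6 r5=1 r6=13
PC=2  nor  r1, r0, r3        | r0=0 r1=65522 r2=1 r3=13 r4=6 r5=1 r6=13
PC=3  bne  r1, r2, L9        | r0=0 r1=65522 r2=1 r3=13 r4=6 r5=1 r6=13  [TAKEN]
PC=4  sub  r3, r1, r5        | r0=0 r1=65522 r2=1 r3=65521 r4=6 r5=1 r6=13
PC=9  andi  r4, r5, 2        | r0=0 r1=65522 r2=1 r3=65521 r4=0 r5=1 r6=13

65521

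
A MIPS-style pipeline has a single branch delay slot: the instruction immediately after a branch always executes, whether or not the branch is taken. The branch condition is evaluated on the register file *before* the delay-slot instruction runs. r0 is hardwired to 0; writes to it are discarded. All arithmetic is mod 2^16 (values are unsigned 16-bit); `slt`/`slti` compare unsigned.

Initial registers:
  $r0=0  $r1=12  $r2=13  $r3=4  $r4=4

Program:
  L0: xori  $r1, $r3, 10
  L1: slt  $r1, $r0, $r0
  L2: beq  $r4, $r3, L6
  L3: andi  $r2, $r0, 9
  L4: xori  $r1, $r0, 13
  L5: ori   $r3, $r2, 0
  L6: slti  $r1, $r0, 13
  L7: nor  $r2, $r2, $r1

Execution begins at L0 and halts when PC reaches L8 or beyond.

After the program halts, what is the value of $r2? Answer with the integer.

#0 xori  $r1, $r3, 10 ; 0/14/13/4/4
#1 slt  $r1, $r0, $r0 ; 0/0/13/4/4
#2 beq  $r4, $r3, L6 ; 0/0/13/4/4 ; →target
#3 andi  $r2, $r0, 9 ; 0/0/0/4/4
#6 slti  $r1, $r0, 13 ; 0/1/0/4/4
#7 nor  $r2, $r2, $r1 ; 0/1/65534/4/4

65534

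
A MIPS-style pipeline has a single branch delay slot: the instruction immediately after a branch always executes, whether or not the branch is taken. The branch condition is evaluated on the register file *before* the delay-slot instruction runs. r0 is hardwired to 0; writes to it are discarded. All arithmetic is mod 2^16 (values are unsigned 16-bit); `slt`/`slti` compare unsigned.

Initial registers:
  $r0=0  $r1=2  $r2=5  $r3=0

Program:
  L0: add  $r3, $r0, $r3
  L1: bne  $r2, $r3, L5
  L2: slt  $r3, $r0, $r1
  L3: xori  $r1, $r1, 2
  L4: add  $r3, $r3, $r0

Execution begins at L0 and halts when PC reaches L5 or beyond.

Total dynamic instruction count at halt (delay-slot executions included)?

PC=0  add  $r3, $r0, $r3     | $r0=0 $r1=2 $r2=5 $r3=0
PC=1  bne  $r2, $r3, L5      | $r0=0 $r1=2 $r2=5 $r3=0  [TAKEN]
PC=2  slt  $r3, $r0, $r1     | $r0=0 $r1=2 $r2=5 $r3=1

3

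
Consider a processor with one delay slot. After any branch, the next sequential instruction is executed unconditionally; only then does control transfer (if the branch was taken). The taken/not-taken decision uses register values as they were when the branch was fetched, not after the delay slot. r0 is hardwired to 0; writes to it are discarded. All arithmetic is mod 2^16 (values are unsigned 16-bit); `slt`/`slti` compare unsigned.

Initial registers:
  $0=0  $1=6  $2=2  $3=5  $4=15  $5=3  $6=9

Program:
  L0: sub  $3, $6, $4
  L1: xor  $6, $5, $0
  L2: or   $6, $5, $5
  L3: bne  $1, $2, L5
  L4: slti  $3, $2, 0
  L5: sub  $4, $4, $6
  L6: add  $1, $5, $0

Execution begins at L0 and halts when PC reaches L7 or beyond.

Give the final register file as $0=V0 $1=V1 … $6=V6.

[0] sub  $3, $6, $4  →  {$0:0, $1:6, $2:2, $3:65530, $4:15, $5:3, $6:9}
[1] xor  $6, $5, $0  →  {$0:0, $1:6, $2:2, $3:65530, $4:15, $5:3, $6:3}
[2] or   $6, $5, $5  →  {$0:0, $1:6, $2:2, $3:65530, $4:15, $5:3, $6:3}
[3] bne  $1, $2, L5  →  {$0:0, $1:6, $2:2, $3:65530, $4:15, $5:3, $6:3}  ⟨branch taken⟩
[4] slti  $3, $2, 0  →  {$0:0, $1:6, $2:2, $3:0, $4:15, $5:3, $6:3}
[5] sub  $4, $4, $6  →  {$0:0, $1:6, $2:2, $3:0, $4:12, $5:3, $6:3}
[6] add  $1, $5, $0  →  {$0:0, $1:3, $2:2, $3:0, $4:12, $5:3, $6:3}

$0=0 $1=3 $2=2 $3=0 $4=12 $5=3 $6=3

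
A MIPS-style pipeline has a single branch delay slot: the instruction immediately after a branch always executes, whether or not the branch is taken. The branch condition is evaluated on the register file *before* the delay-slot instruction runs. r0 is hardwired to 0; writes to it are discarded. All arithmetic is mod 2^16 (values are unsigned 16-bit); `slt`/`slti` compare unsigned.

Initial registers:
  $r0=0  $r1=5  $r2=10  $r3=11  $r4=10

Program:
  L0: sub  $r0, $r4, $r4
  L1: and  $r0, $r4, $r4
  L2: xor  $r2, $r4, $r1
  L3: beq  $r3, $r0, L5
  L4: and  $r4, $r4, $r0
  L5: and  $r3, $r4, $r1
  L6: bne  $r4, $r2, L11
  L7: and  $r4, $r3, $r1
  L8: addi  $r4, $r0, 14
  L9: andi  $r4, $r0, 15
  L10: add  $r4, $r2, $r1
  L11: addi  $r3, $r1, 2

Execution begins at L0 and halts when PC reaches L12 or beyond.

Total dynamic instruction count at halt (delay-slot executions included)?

  step pc=0: sub  $r0, $r4, $r4  regs=(0,5,10,11,10)
  step pc=1: and  $r0, $r4, $r4  regs=(0,5,10,11,10)
  step pc=2: xor  $r2, $r4, $r1  regs=(0,5,15,11,10)
  step pc=3: beq  $r3, $r0, L5  cond=F  regs=(0,5,15,11,10)
  step pc=4: and  $r4, $r4, $r0  regs=(0,5,15,11,0)
  step pc=5: and  $r3, $r4, $r1  regs=(0,5,15,0,0)
  step pc=6: bne  $r4, $r2, L11  cond=T  regs=(0,5,15,0,0)
  step pc=7: and  $r4, $r3, $r1  regs=(0,5,15,0,0)
  step pc=11: addi  $r3, $r1, 2  regs=(0,5,15,7,0)

9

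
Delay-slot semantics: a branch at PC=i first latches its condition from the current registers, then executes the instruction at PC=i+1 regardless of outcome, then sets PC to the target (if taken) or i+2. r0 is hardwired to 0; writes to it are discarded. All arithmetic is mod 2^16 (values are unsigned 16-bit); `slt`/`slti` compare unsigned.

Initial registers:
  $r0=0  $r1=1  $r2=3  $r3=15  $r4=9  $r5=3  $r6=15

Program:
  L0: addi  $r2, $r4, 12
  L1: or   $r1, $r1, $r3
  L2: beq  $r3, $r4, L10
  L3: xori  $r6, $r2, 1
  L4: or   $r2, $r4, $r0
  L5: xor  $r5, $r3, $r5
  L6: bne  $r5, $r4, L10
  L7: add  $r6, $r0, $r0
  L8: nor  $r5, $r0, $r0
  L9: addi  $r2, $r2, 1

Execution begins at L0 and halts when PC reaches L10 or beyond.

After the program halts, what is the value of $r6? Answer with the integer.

  step pc=0: addi  $r2, $r4, 12  regs=(0,1,21,15,9,3,15)
  step pc=1: or   $r1, $r1, $r3  regs=(0,15,21,15,9,3,15)
  step pc=2: beq  $r3, $r4, L10  cond=F  regs=(0,15,21,15,9,3,15)
  step pc=3: xori  $r6, $r2, 1  regs=(0,15,21,15,9,3,20)
  step pc=4: or   $r2, $r4, $r0  regs=(0,15,9,15,9,3,20)
  step pc=5: xor  $r5, $r3, $r5  regs=(0,15,9,15,9,12,20)
  step pc=6: bne  $r5, $r4, L10  cond=T  regs=(0,15,9,15,9,12,20)
  step pc=7: add  $r6, $r0, $r0  regs=(0,15,9,15,9,12,0)

0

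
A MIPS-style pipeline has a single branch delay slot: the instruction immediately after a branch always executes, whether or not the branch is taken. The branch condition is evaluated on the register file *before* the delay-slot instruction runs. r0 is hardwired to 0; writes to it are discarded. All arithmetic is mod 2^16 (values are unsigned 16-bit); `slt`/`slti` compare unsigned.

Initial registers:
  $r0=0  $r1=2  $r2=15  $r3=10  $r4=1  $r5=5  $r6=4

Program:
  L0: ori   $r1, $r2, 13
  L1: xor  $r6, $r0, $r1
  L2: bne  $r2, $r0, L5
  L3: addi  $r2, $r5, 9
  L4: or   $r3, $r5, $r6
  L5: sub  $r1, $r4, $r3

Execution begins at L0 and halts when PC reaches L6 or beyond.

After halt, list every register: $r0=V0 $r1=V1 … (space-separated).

$r0=0 $r1=65527 $r2=14 $r3=10 $r4=1 $r5=5 $r6=15

[0] ori   $r1, $r2, 13  →  {$r0:0, $r1:15, $r2:15, $r3:10, $r4:1, $r5:5, $r6:4}
[1] xor  $r6, $r0, $r1  →  {$r0:0, $r1:15, $r2:15, $r3:10, $r4:1, $r5:5, $r6:15}
[2] bne  $r2, $r0, L5  →  {$r0:0, $r1:15, $r2:15, $r3:10, $r4:1, $r5:5, $r6:15}  ⟨branch taken⟩
[3] addi  $r2, $r5, 9  →  {$r0:0, $r1:15, $r2:14, $r3:10, $r4:1, $r5:5, $r6:15}
[5] sub  $r1, $r4, $r3  →  {$r0:0, $r1:65527, $r2:14, $r3:10, $r4:1, $r5:5, $r6:15}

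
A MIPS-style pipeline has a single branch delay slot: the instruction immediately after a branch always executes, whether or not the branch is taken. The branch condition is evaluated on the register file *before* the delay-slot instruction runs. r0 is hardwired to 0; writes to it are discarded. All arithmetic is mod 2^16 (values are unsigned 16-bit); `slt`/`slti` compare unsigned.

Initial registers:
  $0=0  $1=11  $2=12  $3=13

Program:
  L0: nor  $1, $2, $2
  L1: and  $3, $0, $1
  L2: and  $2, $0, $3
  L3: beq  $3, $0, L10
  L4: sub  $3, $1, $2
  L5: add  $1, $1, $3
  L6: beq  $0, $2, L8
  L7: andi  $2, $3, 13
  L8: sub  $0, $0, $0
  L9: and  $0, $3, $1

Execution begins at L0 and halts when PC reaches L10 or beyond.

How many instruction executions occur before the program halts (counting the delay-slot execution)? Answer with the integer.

5

#0 nor  $1, $2, $2 ; 0/65523/12/13
#1 and  $3, $0, $1 ; 0/65523/12/0
#2 and  $2, $0, $3 ; 0/65523/0/0
#3 beq  $3, $0, L10 ; 0/65523/0/0 ; →target
#4 sub  $3, $1, $2 ; 0/65523/0/65523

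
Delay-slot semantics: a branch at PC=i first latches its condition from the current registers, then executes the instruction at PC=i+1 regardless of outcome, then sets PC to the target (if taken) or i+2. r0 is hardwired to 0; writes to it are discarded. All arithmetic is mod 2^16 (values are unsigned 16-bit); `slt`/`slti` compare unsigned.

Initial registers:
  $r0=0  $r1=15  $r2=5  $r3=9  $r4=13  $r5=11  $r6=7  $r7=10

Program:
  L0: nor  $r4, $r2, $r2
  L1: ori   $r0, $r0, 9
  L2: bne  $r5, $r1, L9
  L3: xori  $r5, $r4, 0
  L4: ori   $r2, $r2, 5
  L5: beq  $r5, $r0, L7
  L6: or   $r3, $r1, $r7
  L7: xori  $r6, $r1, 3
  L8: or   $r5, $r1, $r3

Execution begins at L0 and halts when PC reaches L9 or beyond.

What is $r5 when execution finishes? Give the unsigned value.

65530

  step pc=0: nor  $r4, $r2, $r2  regs=(0,15,5,9,65530,11,7,10)
  step pc=1: ori   $r0, $r0, 9  regs=(0,15,5,9,65530,11,7,10)
  step pc=2: bne  $r5, $r1, L9  cond=T  regs=(0,15,5,9,65530,11,7,10)
  step pc=3: xori  $r5, $r4, 0  regs=(0,15,5,9,65530,65530,7,10)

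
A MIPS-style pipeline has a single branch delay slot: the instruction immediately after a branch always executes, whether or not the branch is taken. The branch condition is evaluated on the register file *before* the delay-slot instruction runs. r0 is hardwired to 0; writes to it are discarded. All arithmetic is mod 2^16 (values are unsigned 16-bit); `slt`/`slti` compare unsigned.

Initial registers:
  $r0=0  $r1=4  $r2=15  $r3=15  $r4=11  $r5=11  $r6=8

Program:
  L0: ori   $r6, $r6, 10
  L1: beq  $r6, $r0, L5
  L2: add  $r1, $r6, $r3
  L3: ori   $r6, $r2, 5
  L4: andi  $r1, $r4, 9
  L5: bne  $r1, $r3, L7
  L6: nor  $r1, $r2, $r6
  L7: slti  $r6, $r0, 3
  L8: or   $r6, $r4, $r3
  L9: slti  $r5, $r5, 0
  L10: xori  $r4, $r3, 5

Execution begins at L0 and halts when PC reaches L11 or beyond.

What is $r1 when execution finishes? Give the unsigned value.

  step pc=0: ori   $r6, $r6, 10  regs=(0,4,15,15,11,11,10)
  step pc=1: beq  $r6, $r0, L5  cond=F  regs=(0,4,15,15,11,11,10)
  step pc=2: add  $r1, $r6, $r3  regs=(0,25,15,15,11,11,10)
  step pc=3: ori   $r6, $r2, 5  regs=(0,25,15,15,11,11,15)
  step pc=4: andi  $r1, $r4, 9  regs=(0,9,15,15,11,11,15)
  step pc=5: bne  $r1, $r3, L7  cond=T  regs=(0,9,15,15,11,11,15)
  step pc=6: nor  $r1, $r2, $r6  regs=(0,65520,15,15,11,11,15)
  step pc=7: slti  $r6, $r0, 3  regs=(0,65520,15,15,11,11,1)
  step pc=8: or   $r6, $r4, $r3  regs=(0,65520,15,15,11,11,15)
  step pc=9: slti  $r5, $r5, 0  regs=(0,65520,15,15,11,0,15)
  step pc=10: xori  $r4, $r3, 5  regs=(0,65520,15,15,10,0,15)

65520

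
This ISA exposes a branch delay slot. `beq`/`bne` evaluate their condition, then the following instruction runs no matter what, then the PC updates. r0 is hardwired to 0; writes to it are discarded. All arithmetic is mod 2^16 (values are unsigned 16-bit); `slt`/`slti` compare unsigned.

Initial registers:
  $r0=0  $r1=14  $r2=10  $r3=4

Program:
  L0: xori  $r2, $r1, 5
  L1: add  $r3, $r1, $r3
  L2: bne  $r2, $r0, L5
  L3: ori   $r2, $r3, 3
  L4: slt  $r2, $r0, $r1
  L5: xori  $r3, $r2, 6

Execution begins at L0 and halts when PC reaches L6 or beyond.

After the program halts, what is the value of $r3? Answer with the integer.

21

[0] xori  $r2, $r1, 5  →  {$r0:0, $r1:14, $r2:11, $r3:4}
[1] add  $r3, $r1, $r3  →  {$r0:0, $r1:14, $r2:11, $r3:18}
[2] bne  $r2, $r0, L5  →  {$r0:0, $r1:14, $r2:11, $r3:18}  ⟨branch taken⟩
[3] ori   $r2, $r3, 3  →  {$r0:0, $r1:14, $r2:19, $r3:18}
[5] xori  $r3, $r2, 6  →  {$r0:0, $r1:14, $r2:19, $r3:21}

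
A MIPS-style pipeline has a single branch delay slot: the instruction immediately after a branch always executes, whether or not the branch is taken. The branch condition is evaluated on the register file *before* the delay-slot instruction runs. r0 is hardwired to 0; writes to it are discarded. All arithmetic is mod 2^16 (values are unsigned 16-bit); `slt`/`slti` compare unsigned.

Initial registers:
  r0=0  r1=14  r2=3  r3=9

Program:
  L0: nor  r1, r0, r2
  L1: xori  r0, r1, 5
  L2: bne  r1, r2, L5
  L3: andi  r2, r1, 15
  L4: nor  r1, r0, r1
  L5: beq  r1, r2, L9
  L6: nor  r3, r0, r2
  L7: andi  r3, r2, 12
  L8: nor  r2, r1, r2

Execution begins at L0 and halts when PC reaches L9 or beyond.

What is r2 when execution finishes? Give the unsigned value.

PC=0  nor  r1, r0, r2        | r0=0 r1=65532 r2=3 r3=9
PC=1  xori  r0, r1, 5        | r0=0 r1=65532 r2=3 r3=9
PC=2  bne  r1, r2, L5        | r0=0 r1=65532 r2=3 r3=9  [TAKEN]
PC=3  andi  r2, r1, 15       | r0=0 r1=65532 r2=12 r3=9
PC=5  beq  r1, r2, L9        | r0=0 r1=65532 r2=12 r3=9  [not taken]
PC=6  nor  r3, r0, r2        | r0=0 r1=65532 r2=12 r3=65523
PC=7  andi  r3, r2, 12       | r0=0 r1=65532 r2=12 r3=12
PC=8  nor  r2, r1, r2        | r0=0 r1=65532 r2=3 r3=12

3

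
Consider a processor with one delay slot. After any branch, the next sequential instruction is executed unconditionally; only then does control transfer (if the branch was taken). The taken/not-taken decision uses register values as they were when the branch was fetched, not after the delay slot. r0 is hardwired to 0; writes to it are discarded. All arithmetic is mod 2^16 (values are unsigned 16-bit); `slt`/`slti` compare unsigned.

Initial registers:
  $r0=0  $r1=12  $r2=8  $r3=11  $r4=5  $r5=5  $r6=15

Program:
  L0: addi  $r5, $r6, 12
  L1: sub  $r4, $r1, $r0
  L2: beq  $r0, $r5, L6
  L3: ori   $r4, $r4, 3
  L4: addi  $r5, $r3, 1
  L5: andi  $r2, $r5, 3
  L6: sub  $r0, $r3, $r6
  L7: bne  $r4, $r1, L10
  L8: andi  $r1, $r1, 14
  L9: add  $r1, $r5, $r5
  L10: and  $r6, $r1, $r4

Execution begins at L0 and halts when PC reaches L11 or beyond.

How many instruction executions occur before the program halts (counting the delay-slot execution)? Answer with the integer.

10

#0 addi  $r5, $r6, 12 ; 0/12/8/11/5/27/15
#1 sub  $r4, $r1, $r0 ; 0/12/8/11/12/27/15
#2 beq  $r0, $r5, L6 ; 0/12/8/11/12/27/15 ; →fallthru
#3 ori   $r4, $r4, 3 ; 0/12/8/11/15/27/15
#4 addi  $r5, $r3, 1 ; 0/12/8/11/15/12/15
#5 andi  $r2, $r5, 3 ; 0/12/0/11/15/12/15
#6 sub  $r0, $r3, $r6 ; 0/12/0/11/15/12/15
#7 bne  $r4, $r1, L10 ; 0/12/0/11/15/12/15 ; →target
#8 andi  $r1, $r1, 14 ; 0/12/0/11/15/12/15
#10 and  $r6, $r1, $r4 ; 0/12/0/11/15/12/12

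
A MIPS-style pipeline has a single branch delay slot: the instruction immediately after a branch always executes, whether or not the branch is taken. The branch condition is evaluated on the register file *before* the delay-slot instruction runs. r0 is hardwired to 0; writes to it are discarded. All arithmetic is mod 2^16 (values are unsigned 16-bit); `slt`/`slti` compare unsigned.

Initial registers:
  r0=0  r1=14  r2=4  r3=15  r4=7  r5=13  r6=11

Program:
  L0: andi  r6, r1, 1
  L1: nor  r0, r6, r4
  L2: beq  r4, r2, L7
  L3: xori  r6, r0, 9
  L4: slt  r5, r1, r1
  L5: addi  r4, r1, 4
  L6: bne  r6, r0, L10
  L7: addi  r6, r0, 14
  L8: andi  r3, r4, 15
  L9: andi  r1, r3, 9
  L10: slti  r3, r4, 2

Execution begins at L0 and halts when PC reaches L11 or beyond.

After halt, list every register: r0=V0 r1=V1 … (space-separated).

r0=0 r1=14 r2=4 r3=0 r4=18 r5=0 r6=14

  step pc=0: andi  r6, r1, 1  regs=(0,14,4,15,7,13,0)
  step pc=1: nor  r0, r6, r4  regs=(0,14,4,15,7,13,0)
  step pc=2: beq  r4, r2, L7  cond=F  regs=(0,14,4,15,7,13,0)
  step pc=3: xori  r6, r0, 9  regs=(0,14,4,15,7,13,9)
  step pc=4: slt  r5, r1, r1  regs=(0,14,4,15,7,0,9)
  step pc=5: addi  r4, r1, 4  regs=(0,14,4,15,18,0,9)
  step pc=6: bne  r6, r0, L10  cond=T  regs=(0,14,4,15,18,0,9)
  step pc=7: addi  r6, r0, 14  regs=(0,14,4,15,18,0,14)
  step pc=10: slti  r3, r4, 2  regs=(0,14,4,0,18,0,14)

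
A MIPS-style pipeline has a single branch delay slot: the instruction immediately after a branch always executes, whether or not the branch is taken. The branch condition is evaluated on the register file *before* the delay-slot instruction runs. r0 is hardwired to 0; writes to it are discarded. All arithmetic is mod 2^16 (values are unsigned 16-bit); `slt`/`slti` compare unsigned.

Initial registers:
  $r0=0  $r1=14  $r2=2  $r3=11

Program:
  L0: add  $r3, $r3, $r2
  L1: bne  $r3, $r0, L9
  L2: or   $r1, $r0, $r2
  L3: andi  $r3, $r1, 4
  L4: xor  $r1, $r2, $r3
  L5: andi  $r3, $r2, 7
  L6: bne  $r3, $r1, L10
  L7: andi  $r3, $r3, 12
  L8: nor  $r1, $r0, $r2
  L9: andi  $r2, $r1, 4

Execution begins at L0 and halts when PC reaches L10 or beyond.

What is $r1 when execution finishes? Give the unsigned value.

2

  step pc=0: add  $r3, $r3, $r2  regs=(0,14,2,13)
  step pc=1: bne  $r3, $r0, L9  cond=T  regs=(0,14,2,13)
  step pc=2: or   $r1, $r0, $r2  regs=(0,2,2,13)
  step pc=9: andi  $r2, $r1, 4  regs=(0,2,0,13)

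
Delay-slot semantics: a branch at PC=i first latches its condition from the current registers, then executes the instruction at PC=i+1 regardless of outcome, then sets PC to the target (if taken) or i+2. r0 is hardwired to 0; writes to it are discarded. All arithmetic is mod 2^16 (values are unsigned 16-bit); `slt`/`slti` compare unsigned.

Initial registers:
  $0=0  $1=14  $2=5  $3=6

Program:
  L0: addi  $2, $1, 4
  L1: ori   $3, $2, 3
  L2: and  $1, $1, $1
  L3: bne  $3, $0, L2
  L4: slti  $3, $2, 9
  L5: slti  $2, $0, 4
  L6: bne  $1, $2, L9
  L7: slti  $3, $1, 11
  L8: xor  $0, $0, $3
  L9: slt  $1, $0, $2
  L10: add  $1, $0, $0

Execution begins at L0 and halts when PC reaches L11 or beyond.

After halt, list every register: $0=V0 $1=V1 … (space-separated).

[0] addi  $2, $1, 4  →  {$0:0, $1:14, $2:18, $3:6}
[1] ori   $3, $2, 3  →  {$0:0, $1:14, $2:18, $3:19}
[2] and  $1, $1, $1  →  {$0:0, $1:14, $2:18, $3:19}
[3] bne  $3, $0, L2  →  {$0:0, $1:14, $2:18, $3:19}  ⟨branch taken⟩
[4] slti  $3, $2, 9  →  {$0:0, $1:14, $2:18, $3:0}
[2] and  $1, $1, $1  →  {$0:0, $1:14, $2:18, $3:0}
[3] bne  $3, $0, L2  →  {$0:0, $1:14, $2:18, $3:0}  ⟨branch fallthrough⟩
[4] slti  $3, $2, 9  →  {$0:0, $1:14, $2:18, $3:0}
[5] slti  $2, $0, 4  →  {$0:0, $1:14, $2:1, $3:0}
[6] bne  $1, $2, L9  →  {$0:0, $1:14, $2:1, $3:0}  ⟨branch taken⟩
[7] slti  $3, $1, 11  →  {$0:0, $1:14, $2:1, $3:0}
[9] slt  $1, $0, $2  →  {$0:0, $1:1, $2:1, $3:0}
[10] add  $1, $0, $0  →  {$0:0, $1:0, $2:1, $3:0}

$0=0 $1=0 $2=1 $3=0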